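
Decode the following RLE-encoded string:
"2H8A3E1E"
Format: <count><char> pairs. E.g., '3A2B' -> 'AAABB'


Expanding each <count><char> pair:
  2H -> 'HH'
  8A -> 'AAAAAAAA'
  3E -> 'EEE'
  1E -> 'E'

Decoded = HHAAAAAAAAEEEE


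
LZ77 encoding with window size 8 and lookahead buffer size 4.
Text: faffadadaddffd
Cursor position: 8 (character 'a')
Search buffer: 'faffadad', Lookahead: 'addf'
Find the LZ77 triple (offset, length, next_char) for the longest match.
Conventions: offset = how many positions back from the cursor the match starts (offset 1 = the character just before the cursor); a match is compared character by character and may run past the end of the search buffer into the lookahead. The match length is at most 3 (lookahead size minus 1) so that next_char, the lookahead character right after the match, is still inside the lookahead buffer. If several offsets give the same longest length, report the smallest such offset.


Try each offset into the search buffer:
  offset=1 (pos 7, char 'd'): match length 0
  offset=2 (pos 6, char 'a'): match length 2
  offset=3 (pos 5, char 'd'): match length 0
  offset=4 (pos 4, char 'a'): match length 2
  offset=5 (pos 3, char 'f'): match length 0
  offset=6 (pos 2, char 'f'): match length 0
  offset=7 (pos 1, char 'a'): match length 1
  offset=8 (pos 0, char 'f'): match length 0
Longest match has length 2, found at offsets 2, 4; take the smallest, offset 2.
next_char = character at position 8 + 2 = 10 -> 'd'

Best match: offset=2, length=2 (matching 'ad' starting at position 6)
LZ77 triple: (2, 2, 'd')


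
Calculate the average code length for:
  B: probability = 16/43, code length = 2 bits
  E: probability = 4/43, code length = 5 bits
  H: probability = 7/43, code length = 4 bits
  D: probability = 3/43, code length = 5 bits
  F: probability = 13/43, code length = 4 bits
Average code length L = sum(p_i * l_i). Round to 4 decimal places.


Weighted contributions p_i * l_i:
  B: (16/43) * 2 = 32/43
  E: (4/43) * 5 = 20/43
  H: (7/43) * 4 = 28/43
  D: (3/43) * 5 = 15/43
  F: (13/43) * 4 = 52/43
Sum = (32 + 20 + 28 + 15 + 52)/43 = 147/43

L = 147/43 = 3.4186 bits/symbol


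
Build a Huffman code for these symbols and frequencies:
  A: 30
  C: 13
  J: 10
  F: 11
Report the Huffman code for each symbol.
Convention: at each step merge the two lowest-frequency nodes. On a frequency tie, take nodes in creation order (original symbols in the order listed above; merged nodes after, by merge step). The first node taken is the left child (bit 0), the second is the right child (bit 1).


Huffman tree construction:
Step 1: Merge J(10) + F(11) = 21
Step 2: Merge C(13) + (J+F)(21) = 34
Step 3: Merge A(30) + (C+(J+F))(34) = 64
Read each symbol's code off the tree from the root (left child = 0, right child = 1).

Codes:
  A: 0 (length 1)
  C: 10 (length 2)
  J: 110 (length 3)
  F: 111 (length 3)
Average code length: 119/64 = 1.8594 bits/symbol


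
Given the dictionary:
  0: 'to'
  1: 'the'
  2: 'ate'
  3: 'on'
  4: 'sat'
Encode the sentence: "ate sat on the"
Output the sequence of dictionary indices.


Look up each word in the dictionary:
  'ate' -> 2
  'sat' -> 4
  'on' -> 3
  'the' -> 1

Encoded: [2, 4, 3, 1]


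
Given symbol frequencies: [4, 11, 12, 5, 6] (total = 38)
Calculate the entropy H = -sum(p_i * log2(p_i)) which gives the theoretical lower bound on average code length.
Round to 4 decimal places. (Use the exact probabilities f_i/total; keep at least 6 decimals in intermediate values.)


Per-symbol terms -p_i * log2(p_i) with p_i = f_i/38:
  p = 4/38 = 0.105263: log2(p) = -3.247928, -p*log2(p) = 0.341887
  p = 11/38 = 0.289474: log2(p) = -1.788496, -p*log2(p) = 0.517722
  p = 12/38 = 0.315789: log2(p) = -1.662965, -p*log2(p) = 0.525147
  p = 5/38 = 0.131579: log2(p) = -2.925999, -p*log2(p) = 0.385000
  p = 6/38 = 0.157895: log2(p) = -2.662965, -p*log2(p) = 0.420468
H = 0.341887 + 0.517722 + 0.525147 + 0.385000 + 0.420468 = 2.190224

H = 2.1902 bits/symbol


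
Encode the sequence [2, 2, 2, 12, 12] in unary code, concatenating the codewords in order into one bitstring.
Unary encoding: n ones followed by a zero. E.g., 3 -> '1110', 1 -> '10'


Encode each number as n ones followed by a terminating 0:
  2 -> 110 (3 bits)
  2 -> 110 (3 bits)
  2 -> 110 (3 bits)
  12 -> 1111111111110 (13 bits)
  12 -> 1111111111110 (13 bits)
Total length = 3 + 3 + 3 + 13 + 13 = 35 bits.

Unary([2, 2, 2, 12, 12]) = 11011011011111111111101111111111110 (35 bits)


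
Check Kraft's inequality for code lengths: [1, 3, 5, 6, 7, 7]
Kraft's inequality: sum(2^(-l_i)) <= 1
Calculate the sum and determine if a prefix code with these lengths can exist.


Sum = 2^(-1) + 2^(-3) + 2^(-5) + 2^(-6) + 2^(-7) + 2^(-7)
    = 0.5 + 0.125 + 0.03125 + 0.015625 + 0.0078125 + 0.0078125
    = 88/128 = 0.6875
Since 0.6875 <= 1, Kraft's inequality IS satisfied.
A prefix code with these lengths CAN exist.

Kraft sum = 0.6875. Satisfied.


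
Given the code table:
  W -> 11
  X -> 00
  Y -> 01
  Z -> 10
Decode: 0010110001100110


Decoding:
00 -> X
10 -> Z
11 -> W
00 -> X
01 -> Y
10 -> Z
01 -> Y
10 -> Z


Result: XZWXYZYZ


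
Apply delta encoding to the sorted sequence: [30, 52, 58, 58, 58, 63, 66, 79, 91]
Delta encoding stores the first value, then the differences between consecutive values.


First value: 30
Deltas:
  52 - 30 = 22
  58 - 52 = 6
  58 - 58 = 0
  58 - 58 = 0
  63 - 58 = 5
  66 - 63 = 3
  79 - 66 = 13
  91 - 79 = 12


Delta encoded: [30, 22, 6, 0, 0, 5, 3, 13, 12]


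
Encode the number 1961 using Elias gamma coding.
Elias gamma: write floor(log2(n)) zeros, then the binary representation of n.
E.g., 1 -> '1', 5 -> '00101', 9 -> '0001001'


num_bits = floor(log2(1961)) + 1 = 11
leading_zeros = num_bits - 1 = 10
binary(1961) = 11110101001

Elias gamma(1961) = '0000000000' + '11110101001' = 000000000011110101001 (21 bits)


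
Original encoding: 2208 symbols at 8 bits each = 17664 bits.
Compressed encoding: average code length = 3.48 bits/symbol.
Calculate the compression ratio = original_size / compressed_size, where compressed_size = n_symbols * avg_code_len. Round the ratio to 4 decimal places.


original_size = n_symbols * orig_bits = 2208 * 8 = 17664 bits
compressed_size = n_symbols * avg_code_len = 2208 * 3.48 = 7683.84 bits
ratio = original_size / compressed_size = 17664 / 7683.84 = 2.2989

Compression ratio = 2.2989


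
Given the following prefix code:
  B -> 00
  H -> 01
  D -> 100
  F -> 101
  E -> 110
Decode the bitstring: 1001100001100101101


Decoding step by step:
Bits 100 -> D
Bits 110 -> E
Bits 00 -> B
Bits 01 -> H
Bits 100 -> D
Bits 101 -> F
Bits 101 -> F


Decoded message: DEBHDFF


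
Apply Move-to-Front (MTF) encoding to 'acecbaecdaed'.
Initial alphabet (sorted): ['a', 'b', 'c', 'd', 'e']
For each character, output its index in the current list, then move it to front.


MTF encoding:
'a': index 0 in ['a', 'b', 'c', 'd', 'e'] -> ['a', 'b', 'c', 'd', 'e']
'c': index 2 in ['a', 'b', 'c', 'd', 'e'] -> ['c', 'a', 'b', 'd', 'e']
'e': index 4 in ['c', 'a', 'b', 'd', 'e'] -> ['e', 'c', 'a', 'b', 'd']
'c': index 1 in ['e', 'c', 'a', 'b', 'd'] -> ['c', 'e', 'a', 'b', 'd']
'b': index 3 in ['c', 'e', 'a', 'b', 'd'] -> ['b', 'c', 'e', 'a', 'd']
'a': index 3 in ['b', 'c', 'e', 'a', 'd'] -> ['a', 'b', 'c', 'e', 'd']
'e': index 3 in ['a', 'b', 'c', 'e', 'd'] -> ['e', 'a', 'b', 'c', 'd']
'c': index 3 in ['e', 'a', 'b', 'c', 'd'] -> ['c', 'e', 'a', 'b', 'd']
'd': index 4 in ['c', 'e', 'a', 'b', 'd'] -> ['d', 'c', 'e', 'a', 'b']
'a': index 3 in ['d', 'c', 'e', 'a', 'b'] -> ['a', 'd', 'c', 'e', 'b']
'e': index 3 in ['a', 'd', 'c', 'e', 'b'] -> ['e', 'a', 'd', 'c', 'b']
'd': index 2 in ['e', 'a', 'd', 'c', 'b'] -> ['d', 'e', 'a', 'c', 'b']


Output: [0, 2, 4, 1, 3, 3, 3, 3, 4, 3, 3, 2]


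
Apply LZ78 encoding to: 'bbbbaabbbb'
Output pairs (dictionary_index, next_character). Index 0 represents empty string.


LZ78 encoding steps:
Dictionary: {0: ''}
Step 1: w='' (idx 0), next='b' -> output (0, 'b'), add 'b' as idx 1
Step 2: w='b' (idx 1), next='b' -> output (1, 'b'), add 'bb' as idx 2
Step 3: w='b' (idx 1), next='a' -> output (1, 'a'), add 'ba' as idx 3
Step 4: w='' (idx 0), next='a' -> output (0, 'a'), add 'a' as idx 4
Step 5: w='bb' (idx 2), next='b' -> output (2, 'b'), add 'bbb' as idx 5
Step 6: w='b' (idx 1), end of input -> output (1, '')


Encoded: [(0, 'b'), (1, 'b'), (1, 'a'), (0, 'a'), (2, 'b'), (1, '')]


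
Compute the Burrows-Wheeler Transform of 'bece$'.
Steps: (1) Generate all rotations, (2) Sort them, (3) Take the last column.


Rotations (sorted):
  0: $bece -> last char: e
  1: bece$ -> last char: $
  2: ce$be -> last char: e
  3: e$bec -> last char: c
  4: ece$b -> last char: b


BWT = e$ecb


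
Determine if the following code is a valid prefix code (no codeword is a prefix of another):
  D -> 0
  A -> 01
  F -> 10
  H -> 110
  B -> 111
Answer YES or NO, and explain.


Checking each pair (does one codeword prefix another?):
  D='0' vs A='01': prefix -- VIOLATION

NO -- this is NOT a valid prefix code. D (0) is a prefix of A (01).


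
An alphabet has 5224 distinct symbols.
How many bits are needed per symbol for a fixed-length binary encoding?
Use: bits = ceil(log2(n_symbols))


log2(5224) = 12.3509
Bracket: 2^12 = 4096 < 5224 <= 2^13 = 8192
So ceil(log2(5224)) = 13

bits = ceil(log2(5224)) = ceil(12.3509) = 13 bits


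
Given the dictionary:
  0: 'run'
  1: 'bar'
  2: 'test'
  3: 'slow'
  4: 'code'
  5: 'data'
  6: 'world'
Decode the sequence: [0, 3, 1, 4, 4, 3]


Look up each index in the dictionary:
  0 -> 'run'
  3 -> 'slow'
  1 -> 'bar'
  4 -> 'code'
  4 -> 'code'
  3 -> 'slow'

Decoded: "run slow bar code code slow"


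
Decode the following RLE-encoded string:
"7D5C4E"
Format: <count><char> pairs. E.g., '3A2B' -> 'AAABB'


Expanding each <count><char> pair:
  7D -> 'DDDDDDD'
  5C -> 'CCCCC'
  4E -> 'EEEE'

Decoded = DDDDDDDCCCCCEEEE


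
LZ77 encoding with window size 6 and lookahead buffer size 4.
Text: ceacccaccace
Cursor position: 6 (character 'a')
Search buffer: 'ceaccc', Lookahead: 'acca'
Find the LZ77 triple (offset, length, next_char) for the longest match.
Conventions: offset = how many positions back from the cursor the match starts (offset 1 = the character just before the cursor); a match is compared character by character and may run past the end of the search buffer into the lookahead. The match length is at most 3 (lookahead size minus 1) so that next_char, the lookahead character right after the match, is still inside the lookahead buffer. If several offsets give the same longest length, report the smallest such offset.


Try each offset into the search buffer:
  offset=1 (pos 5, char 'c'): match length 0
  offset=2 (pos 4, char 'c'): match length 0
  offset=3 (pos 3, char 'c'): match length 0
  offset=4 (pos 2, char 'a'): match length 3
  offset=5 (pos 1, char 'e'): match length 0
  offset=6 (pos 0, char 'c'): match length 0
Longest match has length 3 at offset 4.
next_char = character at position 6 + 3 = 9 -> 'a'

Best match: offset=4, length=3 (matching 'acc' starting at position 2)
LZ77 triple: (4, 3, 'a')


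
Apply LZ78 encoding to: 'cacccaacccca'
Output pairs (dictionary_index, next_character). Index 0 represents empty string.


LZ78 encoding steps:
Dictionary: {0: ''}
Step 1: w='' (idx 0), next='c' -> output (0, 'c'), add 'c' as idx 1
Step 2: w='' (idx 0), next='a' -> output (0, 'a'), add 'a' as idx 2
Step 3: w='c' (idx 1), next='c' -> output (1, 'c'), add 'cc' as idx 3
Step 4: w='c' (idx 1), next='a' -> output (1, 'a'), add 'ca' as idx 4
Step 5: w='a' (idx 2), next='c' -> output (2, 'c'), add 'ac' as idx 5
Step 6: w='cc' (idx 3), next='c' -> output (3, 'c'), add 'ccc' as idx 6
Step 7: w='a' (idx 2), end of input -> output (2, '')


Encoded: [(0, 'c'), (0, 'a'), (1, 'c'), (1, 'a'), (2, 'c'), (3, 'c'), (2, '')]


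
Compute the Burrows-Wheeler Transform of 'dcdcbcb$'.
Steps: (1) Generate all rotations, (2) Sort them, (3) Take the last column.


Rotations (sorted):
  0: $dcdcbcb -> last char: b
  1: b$dcdcbc -> last char: c
  2: bcb$dcdc -> last char: c
  3: cb$dcdcb -> last char: b
  4: cbcb$dcd -> last char: d
  5: cdcbcb$d -> last char: d
  6: dcbcb$dc -> last char: c
  7: dcdcbcb$ -> last char: $


BWT = bccbddc$


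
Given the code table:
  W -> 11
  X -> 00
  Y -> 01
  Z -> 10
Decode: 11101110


Decoding:
11 -> W
10 -> Z
11 -> W
10 -> Z


Result: WZWZ


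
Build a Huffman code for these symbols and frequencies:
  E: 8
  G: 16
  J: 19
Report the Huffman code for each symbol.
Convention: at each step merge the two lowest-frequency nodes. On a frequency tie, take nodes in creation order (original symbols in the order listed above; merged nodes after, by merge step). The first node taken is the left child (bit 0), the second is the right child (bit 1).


Huffman tree construction:
Step 1: Merge E(8) + G(16) = 24
Step 2: Merge J(19) + (E+G)(24) = 43
Read each symbol's code off the tree from the root (left child = 0, right child = 1).

Codes:
  E: 10 (length 2)
  G: 11 (length 2)
  J: 0 (length 1)
Average code length: 67/43 = 1.5581 bits/symbol


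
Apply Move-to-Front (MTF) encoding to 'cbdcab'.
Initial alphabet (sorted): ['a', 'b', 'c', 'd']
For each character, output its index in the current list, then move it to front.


MTF encoding:
'c': index 2 in ['a', 'b', 'c', 'd'] -> ['c', 'a', 'b', 'd']
'b': index 2 in ['c', 'a', 'b', 'd'] -> ['b', 'c', 'a', 'd']
'd': index 3 in ['b', 'c', 'a', 'd'] -> ['d', 'b', 'c', 'a']
'c': index 2 in ['d', 'b', 'c', 'a'] -> ['c', 'd', 'b', 'a']
'a': index 3 in ['c', 'd', 'b', 'a'] -> ['a', 'c', 'd', 'b']
'b': index 3 in ['a', 'c', 'd', 'b'] -> ['b', 'a', 'c', 'd']


Output: [2, 2, 3, 2, 3, 3]


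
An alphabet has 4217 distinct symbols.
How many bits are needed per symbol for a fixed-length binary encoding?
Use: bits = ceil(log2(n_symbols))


log2(4217) = 12.042
Bracket: 2^12 = 4096 < 4217 <= 2^13 = 8192
So ceil(log2(4217)) = 13

bits = ceil(log2(4217)) = ceil(12.042) = 13 bits


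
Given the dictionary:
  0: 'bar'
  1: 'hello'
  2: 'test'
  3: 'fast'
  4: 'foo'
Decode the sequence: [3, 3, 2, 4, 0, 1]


Look up each index in the dictionary:
  3 -> 'fast'
  3 -> 'fast'
  2 -> 'test'
  4 -> 'foo'
  0 -> 'bar'
  1 -> 'hello'

Decoded: "fast fast test foo bar hello"


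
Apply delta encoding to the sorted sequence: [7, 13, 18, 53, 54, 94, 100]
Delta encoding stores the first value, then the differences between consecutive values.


First value: 7
Deltas:
  13 - 7 = 6
  18 - 13 = 5
  53 - 18 = 35
  54 - 53 = 1
  94 - 54 = 40
  100 - 94 = 6


Delta encoded: [7, 6, 5, 35, 1, 40, 6]


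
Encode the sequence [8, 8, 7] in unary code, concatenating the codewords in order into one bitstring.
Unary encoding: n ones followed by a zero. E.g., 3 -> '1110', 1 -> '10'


Encode each number as n ones followed by a terminating 0:
  8 -> 111111110 (9 bits)
  8 -> 111111110 (9 bits)
  7 -> 11111110 (8 bits)
Total length = 9 + 9 + 8 = 26 bits.

Unary([8, 8, 7]) = 11111111011111111011111110 (26 bits)


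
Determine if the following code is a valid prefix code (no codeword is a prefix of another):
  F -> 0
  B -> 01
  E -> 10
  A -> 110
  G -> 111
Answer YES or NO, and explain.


Checking each pair (does one codeword prefix another?):
  F='0' vs B='01': prefix -- VIOLATION

NO -- this is NOT a valid prefix code. F (0) is a prefix of B (01).


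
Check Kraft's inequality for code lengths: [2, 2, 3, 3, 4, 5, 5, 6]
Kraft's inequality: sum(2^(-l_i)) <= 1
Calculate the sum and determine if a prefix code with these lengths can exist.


Sum = 2^(-2) + 2^(-2) + 2^(-3) + 2^(-3) + 2^(-4) + 2^(-5) + 2^(-5) + 2^(-6)
    = 0.25 + 0.25 + 0.125 + 0.125 + 0.0625 + 0.03125 + 0.03125 + 0.015625
    = 57/64 = 0.890625
Since 0.890625 <= 1, Kraft's inequality IS satisfied.
A prefix code with these lengths CAN exist.

Kraft sum = 0.890625. Satisfied.


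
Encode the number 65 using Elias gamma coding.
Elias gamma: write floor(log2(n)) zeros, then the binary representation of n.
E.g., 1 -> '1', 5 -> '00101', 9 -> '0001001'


num_bits = floor(log2(65)) + 1 = 7
leading_zeros = num_bits - 1 = 6
binary(65) = 1000001

Elias gamma(65) = '000000' + '1000001' = 0000001000001 (13 bits)


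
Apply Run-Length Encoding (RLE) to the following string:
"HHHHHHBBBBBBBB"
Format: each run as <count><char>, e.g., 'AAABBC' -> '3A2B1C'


Scanning runs left to right:
  i=0: run of 'H' x 6 -> '6H'
  i=6: run of 'B' x 8 -> '8B'

RLE = 6H8B


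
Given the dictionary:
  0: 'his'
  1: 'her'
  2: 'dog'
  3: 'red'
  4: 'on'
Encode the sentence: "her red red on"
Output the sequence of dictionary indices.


Look up each word in the dictionary:
  'her' -> 1
  'red' -> 3
  'red' -> 3
  'on' -> 4

Encoded: [1, 3, 3, 4]


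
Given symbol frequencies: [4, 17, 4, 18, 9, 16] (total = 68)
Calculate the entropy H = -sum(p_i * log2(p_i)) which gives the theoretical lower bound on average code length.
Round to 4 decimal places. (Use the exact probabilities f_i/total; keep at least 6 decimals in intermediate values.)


Per-symbol terms -p_i * log2(p_i) with p_i = f_i/68:
  p = 4/68 = 0.058824: log2(p) = -4.087463, -p*log2(p) = 0.240439
  p = 17/68 = 0.250000: log2(p) = -2.000000, -p*log2(p) = 0.500000
  p = 4/68 = 0.058824: log2(p) = -4.087463, -p*log2(p) = 0.240439
  p = 18/68 = 0.264706: log2(p) = -1.917538, -p*log2(p) = 0.507584
  p = 9/68 = 0.132353: log2(p) = -2.917538, -p*log2(p) = 0.386145
  p = 16/68 = 0.235294: log2(p) = -2.087463, -p*log2(p) = 0.491168
H = 0.240439 + 0.500000 + 0.240439 + 0.507584 + 0.386145 + 0.491168 = 2.365775

H = 2.3658 bits/symbol


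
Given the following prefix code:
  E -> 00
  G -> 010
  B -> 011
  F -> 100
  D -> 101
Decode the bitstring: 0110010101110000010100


Decoding step by step:
Bits 011 -> B
Bits 00 -> E
Bits 101 -> D
Bits 011 -> B
Bits 100 -> F
Bits 00 -> E
Bits 010 -> G
Bits 100 -> F


Decoded message: BEDBFEGF


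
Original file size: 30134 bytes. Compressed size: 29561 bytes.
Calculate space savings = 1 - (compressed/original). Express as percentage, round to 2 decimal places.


ratio = compressed/original = 29561/30134 = 0.980985
savings = 1 - ratio = 1 - 0.980985 = 0.019015
as a percentage: 0.019015 * 100 = 1.9%

Space savings = 1 - 29561/30134 = 1.9%


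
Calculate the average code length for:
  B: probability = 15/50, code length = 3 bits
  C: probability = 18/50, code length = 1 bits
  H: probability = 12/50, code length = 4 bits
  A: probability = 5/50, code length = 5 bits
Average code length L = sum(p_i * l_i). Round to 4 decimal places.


Weighted contributions p_i * l_i:
  B: (15/50) * 3 = 45/50
  C: (18/50) * 1 = 18/50
  H: (12/50) * 4 = 48/50
  A: (5/50) * 5 = 25/50
Sum = (45 + 18 + 48 + 25)/50 = 136/50

L = 136/50 = 2.7200 bits/symbol


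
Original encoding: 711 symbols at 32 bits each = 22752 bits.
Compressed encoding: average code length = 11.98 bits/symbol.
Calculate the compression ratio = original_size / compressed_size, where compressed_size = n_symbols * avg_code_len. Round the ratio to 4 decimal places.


original_size = n_symbols * orig_bits = 711 * 32 = 22752 bits
compressed_size = n_symbols * avg_code_len = 711 * 11.98 = 8517.78 bits
ratio = original_size / compressed_size = 22752 / 8517.78 = 2.6711

Compression ratio = 2.6711


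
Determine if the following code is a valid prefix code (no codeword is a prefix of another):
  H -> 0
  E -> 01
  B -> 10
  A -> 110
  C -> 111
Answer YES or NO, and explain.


Checking each pair (does one codeword prefix another?):
  H='0' vs E='01': prefix -- VIOLATION

NO -- this is NOT a valid prefix code. H (0) is a prefix of E (01).


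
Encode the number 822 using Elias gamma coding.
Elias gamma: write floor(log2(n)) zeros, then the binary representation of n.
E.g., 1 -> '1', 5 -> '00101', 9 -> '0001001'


num_bits = floor(log2(822)) + 1 = 10
leading_zeros = num_bits - 1 = 9
binary(822) = 1100110110

Elias gamma(822) = '000000000' + '1100110110' = 0000000001100110110 (19 bits)


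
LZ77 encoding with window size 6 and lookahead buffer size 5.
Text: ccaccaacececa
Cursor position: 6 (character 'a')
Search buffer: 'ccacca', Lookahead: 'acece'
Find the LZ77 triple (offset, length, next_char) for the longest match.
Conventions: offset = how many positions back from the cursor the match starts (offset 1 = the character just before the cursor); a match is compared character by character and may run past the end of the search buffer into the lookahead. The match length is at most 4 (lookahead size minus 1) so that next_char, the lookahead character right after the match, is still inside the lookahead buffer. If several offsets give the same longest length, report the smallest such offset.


Try each offset into the search buffer:
  offset=1 (pos 5, char 'a'): match length 1
  offset=2 (pos 4, char 'c'): match length 0
  offset=3 (pos 3, char 'c'): match length 0
  offset=4 (pos 2, char 'a'): match length 2
  offset=5 (pos 1, char 'c'): match length 0
  offset=6 (pos 0, char 'c'): match length 0
Longest match has length 2 at offset 4.
next_char = character at position 6 + 2 = 8 -> 'e'

Best match: offset=4, length=2 (matching 'ac' starting at position 2)
LZ77 triple: (4, 2, 'e')


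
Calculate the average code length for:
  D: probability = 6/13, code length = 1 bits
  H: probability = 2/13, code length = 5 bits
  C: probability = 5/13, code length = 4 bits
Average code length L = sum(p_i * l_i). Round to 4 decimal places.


Weighted contributions p_i * l_i:
  D: (6/13) * 1 = 6/13
  H: (2/13) * 5 = 10/13
  C: (5/13) * 4 = 20/13
Sum = (6 + 10 + 20)/13 = 36/13

L = 36/13 = 2.7692 bits/symbol


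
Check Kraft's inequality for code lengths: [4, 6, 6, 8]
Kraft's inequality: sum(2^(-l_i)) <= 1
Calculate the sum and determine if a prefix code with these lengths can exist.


Sum = 2^(-4) + 2^(-6) + 2^(-6) + 2^(-8)
    = 0.0625 + 0.015625 + 0.015625 + 0.00390625
    = 25/256 = 0.09765625
Since 0.09765625 <= 1, Kraft's inequality IS satisfied.
A prefix code with these lengths CAN exist.

Kraft sum = 0.09765625. Satisfied.


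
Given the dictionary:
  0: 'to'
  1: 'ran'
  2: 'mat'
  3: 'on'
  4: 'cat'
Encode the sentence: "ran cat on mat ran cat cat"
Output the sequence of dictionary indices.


Look up each word in the dictionary:
  'ran' -> 1
  'cat' -> 4
  'on' -> 3
  'mat' -> 2
  'ran' -> 1
  'cat' -> 4
  'cat' -> 4

Encoded: [1, 4, 3, 2, 1, 4, 4]


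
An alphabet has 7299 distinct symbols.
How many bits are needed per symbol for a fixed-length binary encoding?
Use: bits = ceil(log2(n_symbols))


log2(7299) = 12.8335
Bracket: 2^12 = 4096 < 7299 <= 2^13 = 8192
So ceil(log2(7299)) = 13

bits = ceil(log2(7299)) = ceil(12.8335) = 13 bits


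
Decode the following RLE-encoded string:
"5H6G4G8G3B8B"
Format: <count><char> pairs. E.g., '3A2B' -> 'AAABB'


Expanding each <count><char> pair:
  5H -> 'HHHHH'
  6G -> 'GGGGGG'
  4G -> 'GGGG'
  8G -> 'GGGGGGGG'
  3B -> 'BBB'
  8B -> 'BBBBBBBB'

Decoded = HHHHHGGGGGGGGGGGGGGGGGGBBBBBBBBBBB


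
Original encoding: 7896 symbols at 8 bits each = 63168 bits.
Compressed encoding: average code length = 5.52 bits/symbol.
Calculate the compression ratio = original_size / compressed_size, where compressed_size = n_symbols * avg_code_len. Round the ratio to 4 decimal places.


original_size = n_symbols * orig_bits = 7896 * 8 = 63168 bits
compressed_size = n_symbols * avg_code_len = 7896 * 5.52 = 43585.92 bits
ratio = original_size / compressed_size = 63168 / 43585.92 = 1.4493

Compression ratio = 1.4493


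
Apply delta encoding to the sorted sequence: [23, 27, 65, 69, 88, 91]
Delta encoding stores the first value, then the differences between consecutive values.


First value: 23
Deltas:
  27 - 23 = 4
  65 - 27 = 38
  69 - 65 = 4
  88 - 69 = 19
  91 - 88 = 3


Delta encoded: [23, 4, 38, 4, 19, 3]


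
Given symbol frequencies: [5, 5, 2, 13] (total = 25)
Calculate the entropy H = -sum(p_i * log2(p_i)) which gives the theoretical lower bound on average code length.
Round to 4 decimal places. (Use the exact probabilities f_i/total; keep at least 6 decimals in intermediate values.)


Per-symbol terms -p_i * log2(p_i) with p_i = f_i/25:
  p = 5/25 = 0.200000: log2(p) = -2.321928, -p*log2(p) = 0.464386
  p = 5/25 = 0.200000: log2(p) = -2.321928, -p*log2(p) = 0.464386
  p = 2/25 = 0.080000: log2(p) = -3.643856, -p*log2(p) = 0.291508
  p = 13/25 = 0.520000: log2(p) = -0.943416, -p*log2(p) = 0.490577
H = 0.464386 + 0.464386 + 0.291508 + 0.490577 = 1.710857

H = 1.7109 bits/symbol


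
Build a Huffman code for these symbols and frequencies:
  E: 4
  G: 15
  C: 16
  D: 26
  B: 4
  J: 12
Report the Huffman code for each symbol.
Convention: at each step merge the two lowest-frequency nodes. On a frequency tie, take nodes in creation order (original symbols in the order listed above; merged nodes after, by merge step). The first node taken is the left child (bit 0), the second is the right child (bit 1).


Huffman tree construction:
Step 1: Merge E(4) + B(4) = 8
Step 2: Merge (E+B)(8) + J(12) = 20
Step 3: Merge G(15) + C(16) = 31
Step 4: Merge ((E+B)+J)(20) + D(26) = 46
Step 5: Merge (G+C)(31) + (((E+B)+J)+D)(46) = 77
Read each symbol's code off the tree from the root (left child = 0, right child = 1).

Codes:
  E: 1000 (length 4)
  G: 00 (length 2)
  C: 01 (length 2)
  D: 11 (length 2)
  B: 1001 (length 4)
  J: 101 (length 3)
Average code length: 182/77 = 2.3636 bits/symbol


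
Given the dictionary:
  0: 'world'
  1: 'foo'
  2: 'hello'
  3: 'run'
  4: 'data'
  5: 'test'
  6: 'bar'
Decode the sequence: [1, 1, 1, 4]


Look up each index in the dictionary:
  1 -> 'foo'
  1 -> 'foo'
  1 -> 'foo'
  4 -> 'data'

Decoded: "foo foo foo data"


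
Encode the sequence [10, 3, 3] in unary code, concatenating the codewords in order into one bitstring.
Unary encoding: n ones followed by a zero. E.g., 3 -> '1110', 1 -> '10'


Encode each number as n ones followed by a terminating 0:
  10 -> 11111111110 (11 bits)
  3 -> 1110 (4 bits)
  3 -> 1110 (4 bits)
Total length = 11 + 4 + 4 = 19 bits.

Unary([10, 3, 3]) = 1111111111011101110 (19 bits)


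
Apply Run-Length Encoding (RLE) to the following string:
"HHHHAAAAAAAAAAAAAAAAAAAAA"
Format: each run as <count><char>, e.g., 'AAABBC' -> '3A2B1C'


Scanning runs left to right:
  i=0: run of 'H' x 4 -> '4H'
  i=4: run of 'A' x 21 -> '21A'

RLE = 4H21A


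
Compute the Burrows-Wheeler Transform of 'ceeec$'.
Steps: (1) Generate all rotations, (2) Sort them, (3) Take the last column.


Rotations (sorted):
  0: $ceeec -> last char: c
  1: c$ceee -> last char: e
  2: ceeec$ -> last char: $
  3: ec$cee -> last char: e
  4: eec$ce -> last char: e
  5: eeec$c -> last char: c


BWT = ce$eec


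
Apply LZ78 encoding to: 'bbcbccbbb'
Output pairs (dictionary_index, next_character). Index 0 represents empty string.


LZ78 encoding steps:
Dictionary: {0: ''}
Step 1: w='' (idx 0), next='b' -> output (0, 'b'), add 'b' as idx 1
Step 2: w='b' (idx 1), next='c' -> output (1, 'c'), add 'bc' as idx 2
Step 3: w='bc' (idx 2), next='c' -> output (2, 'c'), add 'bcc' as idx 3
Step 4: w='b' (idx 1), next='b' -> output (1, 'b'), add 'bb' as idx 4
Step 5: w='b' (idx 1), end of input -> output (1, '')


Encoded: [(0, 'b'), (1, 'c'), (2, 'c'), (1, 'b'), (1, '')]


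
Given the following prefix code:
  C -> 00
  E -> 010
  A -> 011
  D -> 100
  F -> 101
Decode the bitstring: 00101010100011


Decoding step by step:
Bits 00 -> C
Bits 101 -> F
Bits 010 -> E
Bits 100 -> D
Bits 011 -> A


Decoded message: CFEDA


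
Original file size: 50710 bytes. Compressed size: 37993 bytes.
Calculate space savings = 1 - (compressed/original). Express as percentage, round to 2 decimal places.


ratio = compressed/original = 37993/50710 = 0.749221
savings = 1 - ratio = 1 - 0.749221 = 0.250779
as a percentage: 0.250779 * 100 = 25.08%

Space savings = 1 - 37993/50710 = 25.08%


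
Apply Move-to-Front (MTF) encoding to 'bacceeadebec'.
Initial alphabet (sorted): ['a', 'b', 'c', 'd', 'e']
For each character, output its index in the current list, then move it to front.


MTF encoding:
'b': index 1 in ['a', 'b', 'c', 'd', 'e'] -> ['b', 'a', 'c', 'd', 'e']
'a': index 1 in ['b', 'a', 'c', 'd', 'e'] -> ['a', 'b', 'c', 'd', 'e']
'c': index 2 in ['a', 'b', 'c', 'd', 'e'] -> ['c', 'a', 'b', 'd', 'e']
'c': index 0 in ['c', 'a', 'b', 'd', 'e'] -> ['c', 'a', 'b', 'd', 'e']
'e': index 4 in ['c', 'a', 'b', 'd', 'e'] -> ['e', 'c', 'a', 'b', 'd']
'e': index 0 in ['e', 'c', 'a', 'b', 'd'] -> ['e', 'c', 'a', 'b', 'd']
'a': index 2 in ['e', 'c', 'a', 'b', 'd'] -> ['a', 'e', 'c', 'b', 'd']
'd': index 4 in ['a', 'e', 'c', 'b', 'd'] -> ['d', 'a', 'e', 'c', 'b']
'e': index 2 in ['d', 'a', 'e', 'c', 'b'] -> ['e', 'd', 'a', 'c', 'b']
'b': index 4 in ['e', 'd', 'a', 'c', 'b'] -> ['b', 'e', 'd', 'a', 'c']
'e': index 1 in ['b', 'e', 'd', 'a', 'c'] -> ['e', 'b', 'd', 'a', 'c']
'c': index 4 in ['e', 'b', 'd', 'a', 'c'] -> ['c', 'e', 'b', 'd', 'a']


Output: [1, 1, 2, 0, 4, 0, 2, 4, 2, 4, 1, 4]


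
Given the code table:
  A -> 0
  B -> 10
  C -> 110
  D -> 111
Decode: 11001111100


Decoding:
110 -> C
0 -> A
111 -> D
110 -> C
0 -> A


Result: CADCA


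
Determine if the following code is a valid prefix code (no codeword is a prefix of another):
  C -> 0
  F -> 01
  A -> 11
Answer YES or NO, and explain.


Checking each pair (does one codeword prefix another?):
  C='0' vs F='01': prefix -- VIOLATION

NO -- this is NOT a valid prefix code. C (0) is a prefix of F (01).


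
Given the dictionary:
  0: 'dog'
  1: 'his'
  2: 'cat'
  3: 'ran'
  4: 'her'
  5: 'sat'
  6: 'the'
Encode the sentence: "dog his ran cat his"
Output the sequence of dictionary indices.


Look up each word in the dictionary:
  'dog' -> 0
  'his' -> 1
  'ran' -> 3
  'cat' -> 2
  'his' -> 1

Encoded: [0, 1, 3, 2, 1]


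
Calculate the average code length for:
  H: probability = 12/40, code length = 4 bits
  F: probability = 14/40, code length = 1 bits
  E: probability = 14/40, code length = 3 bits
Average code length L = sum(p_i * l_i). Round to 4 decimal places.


Weighted contributions p_i * l_i:
  H: (12/40) * 4 = 48/40
  F: (14/40) * 1 = 14/40
  E: (14/40) * 3 = 42/40
Sum = (48 + 14 + 42)/40 = 104/40

L = 104/40 = 2.6000 bits/symbol


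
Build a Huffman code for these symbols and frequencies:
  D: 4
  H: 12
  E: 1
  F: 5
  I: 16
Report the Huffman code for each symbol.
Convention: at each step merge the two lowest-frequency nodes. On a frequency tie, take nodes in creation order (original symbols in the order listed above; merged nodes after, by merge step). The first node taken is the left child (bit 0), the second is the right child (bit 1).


Huffman tree construction:
Step 1: Merge E(1) + D(4) = 5
Step 2: Merge F(5) + (E+D)(5) = 10
Step 3: Merge (F+(E+D))(10) + H(12) = 22
Step 4: Merge I(16) + ((F+(E+D))+H)(22) = 38
Read each symbol's code off the tree from the root (left child = 0, right child = 1).

Codes:
  D: 1011 (length 4)
  H: 11 (length 2)
  E: 1010 (length 4)
  F: 100 (length 3)
  I: 0 (length 1)
Average code length: 75/38 = 1.9737 bits/symbol


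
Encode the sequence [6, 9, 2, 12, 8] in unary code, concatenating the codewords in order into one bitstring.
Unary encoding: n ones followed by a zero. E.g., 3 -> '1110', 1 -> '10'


Encode each number as n ones followed by a terminating 0:
  6 -> 1111110 (7 bits)
  9 -> 1111111110 (10 bits)
  2 -> 110 (3 bits)
  12 -> 1111111111110 (13 bits)
  8 -> 111111110 (9 bits)
Total length = 7 + 10 + 3 + 13 + 9 = 42 bits.

Unary([6, 9, 2, 12, 8]) = 111111011111111101101111111111110111111110 (42 bits)


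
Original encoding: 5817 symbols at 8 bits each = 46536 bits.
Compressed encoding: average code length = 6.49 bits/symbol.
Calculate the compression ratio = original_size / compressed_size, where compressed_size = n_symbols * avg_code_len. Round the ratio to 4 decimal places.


original_size = n_symbols * orig_bits = 5817 * 8 = 46536 bits
compressed_size = n_symbols * avg_code_len = 5817 * 6.49 = 37752.33 bits
ratio = original_size / compressed_size = 46536 / 37752.33 = 1.2327

Compression ratio = 1.2327


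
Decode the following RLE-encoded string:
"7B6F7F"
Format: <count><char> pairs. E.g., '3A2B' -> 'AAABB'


Expanding each <count><char> pair:
  7B -> 'BBBBBBB'
  6F -> 'FFFFFF'
  7F -> 'FFFFFFF'

Decoded = BBBBBBBFFFFFFFFFFFFF


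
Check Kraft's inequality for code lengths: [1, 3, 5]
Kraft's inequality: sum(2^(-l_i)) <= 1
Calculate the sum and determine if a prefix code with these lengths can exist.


Sum = 2^(-1) + 2^(-3) + 2^(-5)
    = 0.5 + 0.125 + 0.03125
    = 21/32 = 0.65625
Since 0.65625 <= 1, Kraft's inequality IS satisfied.
A prefix code with these lengths CAN exist.

Kraft sum = 0.65625. Satisfied.


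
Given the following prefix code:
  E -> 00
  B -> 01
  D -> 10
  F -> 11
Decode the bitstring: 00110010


Decoding step by step:
Bits 00 -> E
Bits 11 -> F
Bits 00 -> E
Bits 10 -> D


Decoded message: EFED


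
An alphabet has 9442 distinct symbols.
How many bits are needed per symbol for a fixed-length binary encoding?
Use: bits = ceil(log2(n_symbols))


log2(9442) = 13.2049
Bracket: 2^13 = 8192 < 9442 <= 2^14 = 16384
So ceil(log2(9442)) = 14

bits = ceil(log2(9442)) = ceil(13.2049) = 14 bits


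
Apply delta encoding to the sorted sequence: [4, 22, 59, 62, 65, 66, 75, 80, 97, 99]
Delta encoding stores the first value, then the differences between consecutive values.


First value: 4
Deltas:
  22 - 4 = 18
  59 - 22 = 37
  62 - 59 = 3
  65 - 62 = 3
  66 - 65 = 1
  75 - 66 = 9
  80 - 75 = 5
  97 - 80 = 17
  99 - 97 = 2


Delta encoded: [4, 18, 37, 3, 3, 1, 9, 5, 17, 2]


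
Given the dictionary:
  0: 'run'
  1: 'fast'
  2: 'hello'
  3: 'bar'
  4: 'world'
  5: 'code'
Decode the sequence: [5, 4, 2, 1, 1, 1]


Look up each index in the dictionary:
  5 -> 'code'
  4 -> 'world'
  2 -> 'hello'
  1 -> 'fast'
  1 -> 'fast'
  1 -> 'fast'

Decoded: "code world hello fast fast fast"


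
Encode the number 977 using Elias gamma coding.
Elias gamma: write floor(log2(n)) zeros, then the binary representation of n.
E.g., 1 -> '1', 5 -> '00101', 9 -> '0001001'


num_bits = floor(log2(977)) + 1 = 10
leading_zeros = num_bits - 1 = 9
binary(977) = 1111010001

Elias gamma(977) = '000000000' + '1111010001' = 0000000001111010001 (19 bits)


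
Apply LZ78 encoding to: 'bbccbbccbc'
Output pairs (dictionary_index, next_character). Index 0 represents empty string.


LZ78 encoding steps:
Dictionary: {0: ''}
Step 1: w='' (idx 0), next='b' -> output (0, 'b'), add 'b' as idx 1
Step 2: w='b' (idx 1), next='c' -> output (1, 'c'), add 'bc' as idx 2
Step 3: w='' (idx 0), next='c' -> output (0, 'c'), add 'c' as idx 3
Step 4: w='b' (idx 1), next='b' -> output (1, 'b'), add 'bb' as idx 4
Step 5: w='c' (idx 3), next='c' -> output (3, 'c'), add 'cc' as idx 5
Step 6: w='bc' (idx 2), end of input -> output (2, '')


Encoded: [(0, 'b'), (1, 'c'), (0, 'c'), (1, 'b'), (3, 'c'), (2, '')]


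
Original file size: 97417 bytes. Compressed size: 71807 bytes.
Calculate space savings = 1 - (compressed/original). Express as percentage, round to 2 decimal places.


ratio = compressed/original = 71807/97417 = 0.73711
savings = 1 - ratio = 1 - 0.73711 = 0.26289
as a percentage: 0.26289 * 100 = 26.29%

Space savings = 1 - 71807/97417 = 26.29%


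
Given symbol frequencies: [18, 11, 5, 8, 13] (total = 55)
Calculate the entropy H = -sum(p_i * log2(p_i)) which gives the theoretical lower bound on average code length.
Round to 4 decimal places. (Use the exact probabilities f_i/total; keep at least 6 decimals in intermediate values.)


Per-symbol terms -p_i * log2(p_i) with p_i = f_i/55:
  p = 18/55 = 0.327273: log2(p) = -1.611435, -p*log2(p) = 0.527379
  p = 11/55 = 0.200000: log2(p) = -2.321928, -p*log2(p) = 0.464386
  p = 5/55 = 0.090909: log2(p) = -3.459432, -p*log2(p) = 0.314494
  p = 8/55 = 0.145455: log2(p) = -2.781360, -p*log2(p) = 0.404561
  p = 13/55 = 0.236364: log2(p) = -2.080920, -p*log2(p) = 0.491854
H = 0.527379 + 0.464386 + 0.314494 + 0.404561 + 0.491854 = 2.202674

H = 2.2027 bits/symbol


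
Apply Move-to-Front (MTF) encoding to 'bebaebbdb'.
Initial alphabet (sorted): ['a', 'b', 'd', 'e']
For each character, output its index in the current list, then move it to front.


MTF encoding:
'b': index 1 in ['a', 'b', 'd', 'e'] -> ['b', 'a', 'd', 'e']
'e': index 3 in ['b', 'a', 'd', 'e'] -> ['e', 'b', 'a', 'd']
'b': index 1 in ['e', 'b', 'a', 'd'] -> ['b', 'e', 'a', 'd']
'a': index 2 in ['b', 'e', 'a', 'd'] -> ['a', 'b', 'e', 'd']
'e': index 2 in ['a', 'b', 'e', 'd'] -> ['e', 'a', 'b', 'd']
'b': index 2 in ['e', 'a', 'b', 'd'] -> ['b', 'e', 'a', 'd']
'b': index 0 in ['b', 'e', 'a', 'd'] -> ['b', 'e', 'a', 'd']
'd': index 3 in ['b', 'e', 'a', 'd'] -> ['d', 'b', 'e', 'a']
'b': index 1 in ['d', 'b', 'e', 'a'] -> ['b', 'd', 'e', 'a']


Output: [1, 3, 1, 2, 2, 2, 0, 3, 1]


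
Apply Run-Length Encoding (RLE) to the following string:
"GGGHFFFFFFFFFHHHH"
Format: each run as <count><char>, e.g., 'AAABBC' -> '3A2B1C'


Scanning runs left to right:
  i=0: run of 'G' x 3 -> '3G'
  i=3: run of 'H' x 1 -> '1H'
  i=4: run of 'F' x 9 -> '9F'
  i=13: run of 'H' x 4 -> '4H'

RLE = 3G1H9F4H


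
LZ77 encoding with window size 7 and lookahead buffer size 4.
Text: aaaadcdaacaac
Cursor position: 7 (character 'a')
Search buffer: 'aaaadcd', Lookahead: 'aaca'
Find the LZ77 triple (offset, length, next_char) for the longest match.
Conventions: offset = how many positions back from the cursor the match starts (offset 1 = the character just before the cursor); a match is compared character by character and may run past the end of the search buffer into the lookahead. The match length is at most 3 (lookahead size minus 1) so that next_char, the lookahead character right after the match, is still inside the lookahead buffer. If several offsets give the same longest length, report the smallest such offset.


Try each offset into the search buffer:
  offset=1 (pos 6, char 'd'): match length 0
  offset=2 (pos 5, char 'c'): match length 0
  offset=3 (pos 4, char 'd'): match length 0
  offset=4 (pos 3, char 'a'): match length 1
  offset=5 (pos 2, char 'a'): match length 2
  offset=6 (pos 1, char 'a'): match length 2
  offset=7 (pos 0, char 'a'): match length 2
Longest match has length 2, found at offsets 5, 6, 7; take the smallest, offset 5.
next_char = character at position 7 + 2 = 9 -> 'c'

Best match: offset=5, length=2 (matching 'aa' starting at position 2)
LZ77 triple: (5, 2, 'c')


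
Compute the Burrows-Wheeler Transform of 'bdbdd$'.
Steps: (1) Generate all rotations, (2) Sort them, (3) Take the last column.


Rotations (sorted):
  0: $bdbdd -> last char: d
  1: bdbdd$ -> last char: $
  2: bdd$bd -> last char: d
  3: d$bdbd -> last char: d
  4: dbdd$b -> last char: b
  5: dd$bdb -> last char: b


BWT = d$ddbb


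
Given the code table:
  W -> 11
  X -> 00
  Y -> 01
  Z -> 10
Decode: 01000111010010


Decoding:
01 -> Y
00 -> X
01 -> Y
11 -> W
01 -> Y
00 -> X
10 -> Z


Result: YXYWYXZ


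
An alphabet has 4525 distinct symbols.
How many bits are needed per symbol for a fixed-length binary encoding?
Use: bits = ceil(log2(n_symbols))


log2(4525) = 12.1437
Bracket: 2^12 = 4096 < 4525 <= 2^13 = 8192
So ceil(log2(4525)) = 13

bits = ceil(log2(4525)) = ceil(12.1437) = 13 bits


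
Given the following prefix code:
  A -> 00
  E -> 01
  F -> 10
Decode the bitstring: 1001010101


Decoding step by step:
Bits 10 -> F
Bits 01 -> E
Bits 01 -> E
Bits 01 -> E
Bits 01 -> E


Decoded message: FEEEE


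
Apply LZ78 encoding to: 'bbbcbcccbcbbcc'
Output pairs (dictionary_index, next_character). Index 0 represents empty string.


LZ78 encoding steps:
Dictionary: {0: ''}
Step 1: w='' (idx 0), next='b' -> output (0, 'b'), add 'b' as idx 1
Step 2: w='b' (idx 1), next='b' -> output (1, 'b'), add 'bb' as idx 2
Step 3: w='' (idx 0), next='c' -> output (0, 'c'), add 'c' as idx 3
Step 4: w='b' (idx 1), next='c' -> output (1, 'c'), add 'bc' as idx 4
Step 5: w='c' (idx 3), next='c' -> output (3, 'c'), add 'cc' as idx 5
Step 6: w='bc' (idx 4), next='b' -> output (4, 'b'), add 'bcb' as idx 6
Step 7: w='bc' (idx 4), next='c' -> output (4, 'c'), add 'bcc' as idx 7


Encoded: [(0, 'b'), (1, 'b'), (0, 'c'), (1, 'c'), (3, 'c'), (4, 'b'), (4, 'c')]
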